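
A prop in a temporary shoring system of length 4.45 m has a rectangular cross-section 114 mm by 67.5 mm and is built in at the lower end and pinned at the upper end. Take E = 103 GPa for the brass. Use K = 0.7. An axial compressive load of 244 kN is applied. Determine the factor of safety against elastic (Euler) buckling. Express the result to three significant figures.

n ≈ 1.25

Buckling occurs about the weak axis: I_min = h·b³/12 with b = 67.5 mm (the shorter side).
I_min = 114×67.5³/12 = 2.922×10^6 mm⁴
I = 2.922×10^6 mm⁴ = 2.922×10^-6 m⁴
Effective length L_e = K·L = 0.7 × 4.45 = 3.115 m
P_cr = π²EI / L_e² = π² × 103×10⁹ × 2.922×10^-6 / 3.115² = 3.061×10^5 N
Factor of safety n = P_cr / P = 306.09 / 244 = 1.25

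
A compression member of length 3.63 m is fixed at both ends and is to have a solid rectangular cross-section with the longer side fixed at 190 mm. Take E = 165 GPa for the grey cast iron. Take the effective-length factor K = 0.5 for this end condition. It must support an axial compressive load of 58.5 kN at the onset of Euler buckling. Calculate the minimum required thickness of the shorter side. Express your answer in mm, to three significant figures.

b ≈ 19.6 mm

L_e = K·L = 0.5 × 3.63 = 1.815 m
Required I = P_cr·L_e²/(π²E) = 5.850×10^4 × 1.815² / (π² × 1.65×10^11) = 1.183×10^-7 m⁴
I_req = 1.183×10^5 mm⁴
Rectangle, weak axis: I_min = h·b³/12 with h = 190 mm fixed  ⇒  b = (12I/h)^(1/3) = 19.6 mm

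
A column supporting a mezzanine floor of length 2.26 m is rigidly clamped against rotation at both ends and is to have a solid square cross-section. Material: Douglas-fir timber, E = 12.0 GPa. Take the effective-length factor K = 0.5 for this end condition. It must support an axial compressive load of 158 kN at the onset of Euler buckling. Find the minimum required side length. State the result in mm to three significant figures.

a ≈ 67.2 mm

L_e = K·L = 0.5 × 2.26 = 1.130 m
Required I = P_cr·L_e²/(π²E) = 1.580×10^5 × 1.130² / (π² × 1.20×10^10) = 1.703×10^-6 m⁴
I_req = 1.703×10^6 mm⁴
Solid square: I = a⁴/12  ⇒  a = (12I)^(1/4) = (12×1.703×10^6)^(1/4) = 67.2 mm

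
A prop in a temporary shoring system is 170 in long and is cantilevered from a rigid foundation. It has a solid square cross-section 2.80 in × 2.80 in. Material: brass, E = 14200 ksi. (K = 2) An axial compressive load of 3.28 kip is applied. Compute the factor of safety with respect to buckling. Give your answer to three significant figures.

I = a⁴/12 = 2.80⁴/12 = 5.122 in⁴
Effective length L_e = K·L = 2 × 170 = 340.0 in
P_cr = π²EI / L_e² = π² × 14200×10³ × 5.122 / 340.0² = 6.210×10^3 lb
Factor of safety n = P_cr / P = 6.2099 / 3.28 = 1.89

n ≈ 1.89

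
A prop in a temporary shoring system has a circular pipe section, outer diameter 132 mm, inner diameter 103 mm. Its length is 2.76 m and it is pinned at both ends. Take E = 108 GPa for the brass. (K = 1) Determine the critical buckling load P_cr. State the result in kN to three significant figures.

P_cr ≈ 1310 kN

d_o = 132 mm, d_i = 103 mm
I = π(d_o⁴ − d_i⁴)/64 = π(132⁴ − 103.0⁴)/64 = 9.378×10^6 mm⁴
I = 9.378×10^6 mm⁴ = 9.378×10^-6 m⁴
Effective length L_e = K·L = 1 × 2.76 = 2.760 m
P_cr = π²EI / L_e² = π² × 108×10⁹ × 9.378×10^-6 / 2.760² = 1.312×10^6 N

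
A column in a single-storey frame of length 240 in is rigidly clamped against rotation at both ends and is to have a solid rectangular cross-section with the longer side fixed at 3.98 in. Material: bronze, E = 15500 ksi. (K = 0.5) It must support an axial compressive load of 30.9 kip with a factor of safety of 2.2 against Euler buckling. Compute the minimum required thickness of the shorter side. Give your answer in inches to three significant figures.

Required P_cr = n·P = 2.2 × 30.9 = 67.98 kip
L_e = K·L = 0.5 × 240 = 120.0 in
Required I = P_cr·L_e²/(π²E) = 6.798×10^4 × 120.0² / (π² × 1.55×10^7) = 6.399 in⁴
Rectangle, weak axis: I_min = h·b³/12 with h = 3.98 in fixed  ⇒  b = (12I/h)^(1/3) = 2.68 in

b ≈ 2.68 in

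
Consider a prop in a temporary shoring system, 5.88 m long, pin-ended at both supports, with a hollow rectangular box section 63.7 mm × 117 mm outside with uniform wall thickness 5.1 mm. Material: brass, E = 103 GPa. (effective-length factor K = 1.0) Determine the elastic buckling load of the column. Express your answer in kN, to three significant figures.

Inner dimensions: h_i = 117 − 2×5.1 = 106.8 mm, b_i = 63.7 − 2×5.1 = 53.50 mm
Weak-axis I_min = (h_o·b_o³ − h_i·b_i³)/12 with b_o = 63.7, b_i = 53.50 mm (shorter outer/inner sides).
I_min = (117×63.7³ − 106.8×53.50³)/12 = 1.157×10^6 mm⁴
I = 1.157×10^6 mm⁴ = 1.157×10^-6 m⁴
Effective length L_e = K·L = 1 × 5.88 = 5.880 m
P_cr = π²EI / L_e² = π² × 103×10⁹ × 1.157×10^-6 / 5.880² = 3.403×10^4 N

P_cr ≈ 34.0 kN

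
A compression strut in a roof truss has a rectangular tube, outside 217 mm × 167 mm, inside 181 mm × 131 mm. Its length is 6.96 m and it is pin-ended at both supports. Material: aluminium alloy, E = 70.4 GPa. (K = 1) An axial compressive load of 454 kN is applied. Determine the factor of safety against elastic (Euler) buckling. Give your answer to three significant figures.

n ≈ 1.59

Weak-axis I_min = (h_o·b_o³ − h_i·b_i³)/12 with b_o = 167, b_i = 131.0 mm (shorter outer/inner sides).
I_min = (217×167³ − 181.0×131.0³)/12 = 5.031×10^7 mm⁴
I = 5.031×10^7 mm⁴ = 5.031×10^-5 m⁴
Effective length L_e = K·L = 1 × 6.96 = 6.960 m
P_cr = π²EI / L_e² = π² × 70.4×10⁹ × 5.031×10^-5 / 6.960² = 7.217×10^5 N
Factor of safety n = P_cr / P = 721.67 / 454 = 1.59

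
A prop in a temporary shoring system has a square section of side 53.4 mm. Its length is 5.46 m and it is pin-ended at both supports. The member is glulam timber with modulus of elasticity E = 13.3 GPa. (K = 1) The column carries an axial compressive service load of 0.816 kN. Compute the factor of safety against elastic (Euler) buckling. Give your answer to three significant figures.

I = a⁴/12 = 53.4⁴/12 = 6.776×10^5 mm⁴
I = 6.776×10^5 mm⁴ = 6.776×10^-7 m⁴
Effective length L_e = K·L = 1 × 5.46 = 5.460 m
P_cr = π²EI / L_e² = π² × 13.3×10⁹ × 6.776×10^-7 / 5.460² = 2.984×10^3 N
Factor of safety n = P_cr / P = 2.9837 / 0.816 = 3.66

n ≈ 3.66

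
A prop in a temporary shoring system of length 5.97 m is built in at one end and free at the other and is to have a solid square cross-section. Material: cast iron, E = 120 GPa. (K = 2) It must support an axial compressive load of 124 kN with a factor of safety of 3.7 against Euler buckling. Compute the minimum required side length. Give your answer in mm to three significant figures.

Required P_cr = n·P = 3.7 × 124 = 458.8 kN
L_e = K·L = 2 × 5.97 = 11.94 m
Required I = P_cr·L_e²/(π²E) = 4.588×10^5 × 11.94² / (π² × 1.20×10^11) = 5.523×10^-5 m⁴
I_req = 5.523×10^7 mm⁴
Solid square: I = a⁴/12  ⇒  a = (12I)^(1/4) = (12×5.523×10^7)^(1/4) = 160 mm

a ≈ 160 mm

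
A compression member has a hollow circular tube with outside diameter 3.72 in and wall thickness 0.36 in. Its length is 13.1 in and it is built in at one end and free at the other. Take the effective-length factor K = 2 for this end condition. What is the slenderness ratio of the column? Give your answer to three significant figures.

Inner diameter d_i = 3.72 − 2×0.36 = 3.000 in
I = π(d_o⁴ − d_i⁴)/64 = π(3.72⁴ − 3.000⁴)/64 = 5.424 in⁴
A = 3.800 in²;  r_min = √(I/A) = √(5.424/3.800) = 1.195 in
L_e = K·L = 2 × 13.1 = 26.20 in
λ = L_e / r_min = 26.200 / 1.195 = 21.9

λ ≈ 21.9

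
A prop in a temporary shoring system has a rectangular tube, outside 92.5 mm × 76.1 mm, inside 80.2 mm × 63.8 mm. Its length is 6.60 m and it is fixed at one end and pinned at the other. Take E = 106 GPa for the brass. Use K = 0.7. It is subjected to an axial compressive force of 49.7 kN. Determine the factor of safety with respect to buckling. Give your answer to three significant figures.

Weak-axis I_min = (h_o·b_o³ − h_i·b_i³)/12 with b_o = 76.1, b_i = 63.80 mm (shorter outer/inner sides).
I_min = (92.5×76.1³ − 80.20×63.80³)/12 = 1.662×10^6 mm⁴
I = 1.662×10^6 mm⁴ = 1.662×10^-6 m⁴
Effective length L_e = K·L = 0.7 × 6.60 = 4.620 m
P_cr = π²EI / L_e² = π² × 106×10⁹ × 1.662×10^-6 / 4.620² = 8.144×10^4 N
Factor of safety n = P_cr / P = 81.438 / 49.7 = 1.64

n ≈ 1.64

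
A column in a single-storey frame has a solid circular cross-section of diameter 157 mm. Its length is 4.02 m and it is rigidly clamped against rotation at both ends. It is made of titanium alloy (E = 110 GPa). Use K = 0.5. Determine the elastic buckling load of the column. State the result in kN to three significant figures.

P_cr ≈ 8010 kN

I = πd⁴/64 = π×157⁴/64 = 2.982×10^7 mm⁴
I = 2.982×10^7 mm⁴ = 2.982×10^-5 m⁴
Effective length L_e = K·L = 0.5 × 4.02 = 2.010 m
P_cr = π²EI / L_e² = π² × 110×10⁹ × 2.982×10^-5 / 2.010² = 8.014×10^6 N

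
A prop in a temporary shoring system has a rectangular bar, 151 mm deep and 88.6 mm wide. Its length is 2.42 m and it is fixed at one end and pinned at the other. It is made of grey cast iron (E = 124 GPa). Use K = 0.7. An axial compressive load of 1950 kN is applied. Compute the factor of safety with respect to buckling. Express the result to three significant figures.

n ≈ 1.91

Buckling occurs about the weak axis: I_min = h·b³/12 with b = 88.6 mm (the shorter side).
I_min = 151×88.6³/12 = 8.752×10^6 mm⁴
I = 8.752×10^6 mm⁴ = 8.752×10^-6 m⁴
Effective length L_e = K·L = 0.7 × 2.42 = 1.694 m
P_cr = π²EI / L_e² = π² × 124×10⁹ × 8.752×10^-6 / 1.694² = 3.732×10^6 N
Factor of safety n = P_cr / P = 3732.4 / 1950 = 1.91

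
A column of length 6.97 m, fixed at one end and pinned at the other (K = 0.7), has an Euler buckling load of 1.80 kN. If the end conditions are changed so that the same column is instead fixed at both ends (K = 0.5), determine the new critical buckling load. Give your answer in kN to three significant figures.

P_cr ∝ 1/K², so P_cr,new = P_cr,old × (K_old/K_new)² = 1.80 × (0.7/0.5)²
= 1.80 × 1.960 = 3.53 kN

P_cr ≈ 3.53 kN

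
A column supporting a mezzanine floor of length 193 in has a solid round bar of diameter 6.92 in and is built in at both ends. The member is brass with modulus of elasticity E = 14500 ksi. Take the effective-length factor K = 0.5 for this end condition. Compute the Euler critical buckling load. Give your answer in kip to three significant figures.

P_cr ≈ 1730 kip

I = πd⁴/64 = π×6.92⁴/64 = 112.6 in⁴
Effective length L_e = K·L = 0.5 × 193 = 96.50 in
P_cr = π²EI / L_e² = π² × 14500×10³ × 112.6 / 96.50² = 1.730×10^6 lb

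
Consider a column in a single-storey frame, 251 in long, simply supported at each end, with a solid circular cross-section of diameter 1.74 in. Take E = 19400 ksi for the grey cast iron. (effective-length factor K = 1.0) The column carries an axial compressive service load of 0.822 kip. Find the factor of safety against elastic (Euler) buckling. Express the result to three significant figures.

I = πd⁴/64 = π×1.74⁴/64 = 0.4500 in⁴
Effective length L_e = K·L = 1 × 251 = 251.0 in
P_cr = π²EI / L_e² = π² × 19400×10³ × 0.4500 / 251.0² = 1.367×10^3 lb
Factor of safety n = P_cr / P = 1.3675 / 0.822 = 1.66

n ≈ 1.66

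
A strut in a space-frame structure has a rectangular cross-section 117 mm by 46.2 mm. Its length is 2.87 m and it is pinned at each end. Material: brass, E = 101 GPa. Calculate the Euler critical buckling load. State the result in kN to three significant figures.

P_cr ≈ 116 kN

Buckling occurs about the weak axis: I_min = h·b³/12 with b = 46.2 mm (the shorter side).
I_min = 117×46.2³/12 = 9.615×10^5 mm⁴
I = 9.615×10^5 mm⁴ = 9.615×10^-7 m⁴
Effective length L_e = K·L = 1 × 2.87 = 2.870 m
P_cr = π²EI / L_e² = π² × 101×10⁹ × 9.615×10^-7 / 2.870² = 1.164×10^5 N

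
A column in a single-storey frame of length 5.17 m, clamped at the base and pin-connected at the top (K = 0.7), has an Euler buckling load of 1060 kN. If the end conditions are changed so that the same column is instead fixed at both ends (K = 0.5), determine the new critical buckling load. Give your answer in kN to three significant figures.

P_cr ≈ 2080 kN

P_cr ∝ 1/K², so P_cr,new = P_cr,old × (K_old/K_new)² = 1060 × (0.7/0.5)²
= 1060 × 1.960 = 2080 kN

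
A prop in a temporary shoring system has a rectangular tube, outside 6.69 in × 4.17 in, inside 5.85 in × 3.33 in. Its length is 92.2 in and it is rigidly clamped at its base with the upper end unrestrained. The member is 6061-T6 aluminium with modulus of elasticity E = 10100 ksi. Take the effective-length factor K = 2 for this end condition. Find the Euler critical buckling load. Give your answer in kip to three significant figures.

Weak-axis I_min = (h_o·b_o³ − h_i·b_i³)/12 with b_o = 4.17, b_i = 3.330 in (shorter outer/inner sides).
I_min = (6.69×4.17³ − 5.850×3.330³)/12 = 22.42 in⁴
Effective length L_e = K·L = 2 × 92.2 = 184.4 in
P_cr = π²EI / L_e² = π² × 10100×10³ × 22.42 / 184.4² = 6.574×10^4 lb

P_cr ≈ 65.7 kip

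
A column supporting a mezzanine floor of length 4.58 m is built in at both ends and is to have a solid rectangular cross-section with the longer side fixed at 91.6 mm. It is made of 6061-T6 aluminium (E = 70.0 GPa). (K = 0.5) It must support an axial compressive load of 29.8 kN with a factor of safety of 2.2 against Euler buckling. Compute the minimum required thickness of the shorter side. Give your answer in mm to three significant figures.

Required P_cr = n·P = 2.2 × 29.8 = 65.56 kN
L_e = K·L = 0.5 × 4.58 = 2.290 m
Required I = P_cr·L_e²/(π²E) = 6.556×10^4 × 2.290² / (π² × 7.00×10^10) = 4.976×10^-7 m⁴
I_req = 4.976×10^5 mm⁴
Rectangle, weak axis: I_min = h·b³/12 with h = 91.6 mm fixed  ⇒  b = (12I/h)^(1/3) = 40.2 mm

b ≈ 40.2 mm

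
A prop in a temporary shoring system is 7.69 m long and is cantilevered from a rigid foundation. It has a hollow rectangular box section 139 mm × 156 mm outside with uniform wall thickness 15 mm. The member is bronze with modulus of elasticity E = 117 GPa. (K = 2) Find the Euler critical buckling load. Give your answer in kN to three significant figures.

Inner dimensions: h_i = 156 − 2×15 = 126.0 mm, b_i = 139 − 2×15 = 109.0 mm
Weak-axis I_min = (h_o·b_o³ − h_i·b_i³)/12 with b_o = 139, b_i = 109.0 mm (shorter outer/inner sides).
I_min = (156×139³ − 126.0×109.0³)/12 = 2.132×10^7 mm⁴
I = 2.132×10^7 mm⁴ = 2.132×10^-5 m⁴
Effective length L_e = K·L = 2 × 7.69 = 15.38 m
P_cr = π²EI / L_e² = π² × 117×10⁹ × 2.132×10^-5 / 15.38² = 1.041×10^5 N

P_cr ≈ 104 kN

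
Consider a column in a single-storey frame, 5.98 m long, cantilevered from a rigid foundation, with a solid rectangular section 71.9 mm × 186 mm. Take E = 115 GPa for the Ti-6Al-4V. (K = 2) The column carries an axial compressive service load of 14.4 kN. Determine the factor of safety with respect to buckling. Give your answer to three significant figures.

Buckling occurs about the weak axis: I_min = h·b³/12 with b = 71.9 mm (the shorter side).
I_min = 186×71.9³/12 = 5.761×10^6 mm⁴
I = 5.761×10^6 mm⁴ = 5.761×10^-6 m⁴
Effective length L_e = K·L = 2 × 5.98 = 11.96 m
P_cr = π²EI / L_e² = π² × 115×10⁹ × 5.761×10^-6 / 11.96² = 4.571×10^4 N
Factor of safety n = P_cr / P = 45.714 / 14.4 = 3.17

n ≈ 3.17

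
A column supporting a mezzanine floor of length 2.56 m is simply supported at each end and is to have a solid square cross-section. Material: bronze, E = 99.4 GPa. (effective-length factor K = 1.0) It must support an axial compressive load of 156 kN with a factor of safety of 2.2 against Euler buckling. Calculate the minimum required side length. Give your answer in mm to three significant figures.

Required P_cr = n·P = 2.2 × 156 = 343.2 kN
L_e = K·L = 1 × 2.56 = 2.560 m
Required I = P_cr·L_e²/(π²E) = 3.432×10^5 × 2.560² / (π² × 9.94×10^10) = 2.293×10^-6 m⁴
I_req = 2.293×10^6 mm⁴
Solid square: I = a⁴/12  ⇒  a = (12I)^(1/4) = (12×2.293×10^6)^(1/4) = 72.4 mm

a ≈ 72.4 mm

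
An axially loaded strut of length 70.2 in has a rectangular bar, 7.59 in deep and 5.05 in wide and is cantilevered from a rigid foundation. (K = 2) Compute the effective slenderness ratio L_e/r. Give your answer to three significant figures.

For a rectangle r_min = b/√12 = 5.05/√12 = 1.458 in
L_e = K·L = 2 × 70.2 = 140.4 in
λ = L_e / r_min = 140.40 / 1.458 = 96.3

λ ≈ 96.3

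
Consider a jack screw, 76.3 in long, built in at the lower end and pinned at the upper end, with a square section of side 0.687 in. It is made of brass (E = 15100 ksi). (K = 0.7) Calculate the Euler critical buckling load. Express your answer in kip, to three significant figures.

I = a⁴/12 = 0.687⁴/12 = 1.856×10^-2 in⁴
Effective length L_e = K·L = 0.7 × 76.3 = 53.41 in
P_cr = π²EI / L_e² = π² × 15100×10³ × 1.856×10^-2 / 53.41² = 969.8 lb

P_cr ≈ 0.970 kip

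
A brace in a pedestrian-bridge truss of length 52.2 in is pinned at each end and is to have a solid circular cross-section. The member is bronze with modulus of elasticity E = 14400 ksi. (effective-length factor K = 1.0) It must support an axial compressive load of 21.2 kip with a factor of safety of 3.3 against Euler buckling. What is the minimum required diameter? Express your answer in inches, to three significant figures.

d ≈ 2.29 in

Required P_cr = n·P = 3.3 × 21.2 = 69.96 kip
L_e = K·L = 1 × 52.2 = 52.20 in
Required I = P_cr·L_e²/(π²E) = 6.996×10^4 × 52.20² / (π² × 1.44×10^7) = 1.341 in⁴
Solid circle: I = πd⁴/64  ⇒  d = (64I/π)^(1/4) = (64×1.341/π)^(1/4) = 2.29 in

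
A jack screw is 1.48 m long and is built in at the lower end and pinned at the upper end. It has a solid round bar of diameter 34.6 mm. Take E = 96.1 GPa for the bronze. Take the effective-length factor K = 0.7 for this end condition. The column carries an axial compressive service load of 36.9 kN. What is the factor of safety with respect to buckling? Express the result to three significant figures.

I = πd⁴/64 = π×34.6⁴/64 = 7.035×10^4 mm⁴
I = 7.035×10^4 mm⁴ = 7.035×10^-8 m⁴
Effective length L_e = K·L = 0.7 × 1.48 = 1.036 m
P_cr = π²EI / L_e² = π² × 96.1×10⁹ × 7.035×10^-8 / 1.036² = 6.217×10^4 N
Factor of safety n = P_cr / P = 62.170 / 36.9 = 1.68

n ≈ 1.68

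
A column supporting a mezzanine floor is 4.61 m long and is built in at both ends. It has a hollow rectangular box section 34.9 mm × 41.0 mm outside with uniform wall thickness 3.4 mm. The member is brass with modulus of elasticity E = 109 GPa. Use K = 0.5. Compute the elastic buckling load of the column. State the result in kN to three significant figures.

Inner dimensions: h_i = 41.0 − 2×3.4 = 34.20 mm, b_i = 34.9 − 2×3.4 = 28.10 mm
Weak-axis I_min = (h_o·b_o³ − h_i·b_i³)/12 with b_o = 34.9, b_i = 28.10 mm (shorter outer/inner sides).
I_min = (41.0×34.9³ − 34.20×28.10³)/12 = 8.200×10^4 mm⁴
I = 8.200×10^4 mm⁴ = 8.200×10^-8 m⁴
Effective length L_e = K·L = 0.5 × 4.61 = 2.305 m
P_cr = π²EI / L_e² = π² × 109×10⁹ × 8.200×10^-8 / 2.305² = 1.660×10^4 N

P_cr ≈ 16.6 kN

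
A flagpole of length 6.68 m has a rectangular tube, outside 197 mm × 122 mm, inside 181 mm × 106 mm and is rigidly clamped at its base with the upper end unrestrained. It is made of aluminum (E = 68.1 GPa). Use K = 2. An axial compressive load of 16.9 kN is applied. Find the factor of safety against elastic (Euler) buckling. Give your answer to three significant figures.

n ≈ 2.64

Weak-axis I_min = (h_o·b_o³ − h_i·b_i³)/12 with b_o = 122, b_i = 106.0 mm (shorter outer/inner sides).
I_min = (197×122³ − 181.0×106.0³)/12 = 1.185×10^7 mm⁴
I = 1.185×10^7 mm⁴ = 1.185×10^-5 m⁴
Effective length L_e = K·L = 2 × 6.68 = 13.36 m
P_cr = π²EI / L_e² = π² × 68.1×10⁹ × 1.185×10^-5 / 13.36² = 4.461×10^4 N
Factor of safety n = P_cr / P = 44.606 / 16.9 = 2.64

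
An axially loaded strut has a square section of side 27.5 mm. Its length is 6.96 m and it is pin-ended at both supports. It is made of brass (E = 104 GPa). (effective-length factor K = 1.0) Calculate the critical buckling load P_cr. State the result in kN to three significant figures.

I = a⁴/12 = 27.5⁴/12 = 4.766×10^4 mm⁴
I = 4.766×10^4 mm⁴ = 4.766×10^-8 m⁴
Effective length L_e = K·L = 1 × 6.96 = 6.960 m
P_cr = π²EI / L_e² = π² × 104×10⁹ × 4.766×10^-8 / 6.960² = 1.010×10^3 N

P_cr ≈ 1.01 kN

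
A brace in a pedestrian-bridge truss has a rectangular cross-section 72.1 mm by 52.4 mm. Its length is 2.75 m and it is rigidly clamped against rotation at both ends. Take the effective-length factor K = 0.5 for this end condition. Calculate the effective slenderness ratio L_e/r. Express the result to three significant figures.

λ ≈ 90.9

For a rectangle r_min = b/√12 = 52.4/√12 = 15.13 mm
L_e = K·L = 0.5 × 2.75 m = 1.375 m = 1375.0 mm
λ = L_e / r_min = 1375.0 / 15.13 = 90.9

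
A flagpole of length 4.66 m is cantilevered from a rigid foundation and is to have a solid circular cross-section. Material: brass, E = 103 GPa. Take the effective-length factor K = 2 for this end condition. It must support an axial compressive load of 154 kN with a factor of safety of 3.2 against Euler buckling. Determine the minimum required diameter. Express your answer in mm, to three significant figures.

d ≈ 171 mm

Required P_cr = n·P = 3.2 × 154 = 492.8 kN
L_e = K·L = 2 × 4.66 = 9.320 m
Required I = P_cr·L_e²/(π²E) = 4.928×10^5 × 9.320² / (π² × 1.03×10^11) = 4.211×10^-5 m⁴
I_req = 4.211×10^7 mm⁴
Solid circle: I = πd⁴/64  ⇒  d = (64I/π)^(1/4) = (64×4.211×10^7/π)^(1/4) = 171 mm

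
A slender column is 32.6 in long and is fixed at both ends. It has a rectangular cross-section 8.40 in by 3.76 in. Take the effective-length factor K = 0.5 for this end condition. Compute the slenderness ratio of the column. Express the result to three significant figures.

λ ≈ 15.0

For a rectangle r_min = b/√12 = 3.76/√12 = 1.085 in
L_e = K·L = 0.5 × 32.6 = 16.30 in
λ = L_e / r_min = 16.300 / 1.085 = 15.0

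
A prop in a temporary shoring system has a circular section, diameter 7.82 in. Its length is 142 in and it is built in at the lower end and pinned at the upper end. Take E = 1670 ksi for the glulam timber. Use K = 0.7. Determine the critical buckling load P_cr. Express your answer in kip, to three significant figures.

I = πd⁴/64 = π×7.82⁴/64 = 183.6 in⁴
Effective length L_e = K·L = 0.7 × 142 = 99.40 in
P_cr = π²EI / L_e² = π² × 1670×10³ × 183.6 / 99.40² = 3.062×10^5 lb

P_cr ≈ 306 kip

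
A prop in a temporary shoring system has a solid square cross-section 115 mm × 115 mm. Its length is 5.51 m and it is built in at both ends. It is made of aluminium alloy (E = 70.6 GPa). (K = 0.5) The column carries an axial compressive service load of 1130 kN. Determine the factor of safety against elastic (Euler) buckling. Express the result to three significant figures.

I = a⁴/12 = 115⁴/12 = 1.458×10^7 mm⁴
I = 1.458×10^7 mm⁴ = 1.458×10^-5 m⁴
Effective length L_e = K·L = 0.5 × 5.51 = 2.755 m
P_cr = π²EI / L_e² = π² × 70.6×10⁹ × 1.458×10^-5 / 2.755² = 1.338×10^6 N
Factor of safety n = P_cr / P = 1338.0 / 1130 = 1.18

n ≈ 1.18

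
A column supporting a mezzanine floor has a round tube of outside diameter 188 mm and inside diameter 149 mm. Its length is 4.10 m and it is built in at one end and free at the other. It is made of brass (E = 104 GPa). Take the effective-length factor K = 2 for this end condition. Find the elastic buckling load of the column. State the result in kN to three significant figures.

d_o = 188 mm, d_i = 149 mm
I = π(d_o⁴ − d_i⁴)/64 = π(188⁴ − 149.0⁴)/64 = 3.713×10^7 mm⁴
I = 3.713×10^7 mm⁴ = 3.713×10^-5 m⁴
Effective length L_e = K·L = 2 × 4.10 = 8.200 m
P_cr = π²EI / L_e² = π² × 104×10⁹ × 3.713×10^-5 / 8.200² = 5.667×10^5 N

P_cr ≈ 567 kN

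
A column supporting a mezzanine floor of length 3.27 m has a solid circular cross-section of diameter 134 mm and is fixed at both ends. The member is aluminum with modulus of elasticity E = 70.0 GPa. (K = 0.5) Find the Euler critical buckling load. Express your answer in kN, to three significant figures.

I = πd⁴/64 = π×134⁴/64 = 1.583×10^7 mm⁴
I = 1.583×10^7 mm⁴ = 1.583×10^-5 m⁴
Effective length L_e = K·L = 0.5 × 3.27 = 1.635 m
P_cr = π²EI / L_e² = π² × 70.0×10⁹ × 1.583×10^-5 / 1.635² = 4.090×10^6 N

P_cr ≈ 4090 kN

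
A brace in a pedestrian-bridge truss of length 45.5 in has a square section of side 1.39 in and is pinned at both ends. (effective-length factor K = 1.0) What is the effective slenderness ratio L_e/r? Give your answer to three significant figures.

I = a⁴/12 = 1.39⁴/12 = 0.3111 in⁴
A = 1.932 in²;  r_min = √(I/A) = √(0.3111/1.932) = 0.4013 in
L_e = K·L = 1 × 45.5 = 45.50 in
λ = L_e / r_min = 45.500 / 0.4013 = 113

λ ≈ 113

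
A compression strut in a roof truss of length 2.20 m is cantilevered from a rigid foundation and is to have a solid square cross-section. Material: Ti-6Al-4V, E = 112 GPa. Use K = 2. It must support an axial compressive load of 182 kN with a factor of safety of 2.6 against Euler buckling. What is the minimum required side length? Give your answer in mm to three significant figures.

Required P_cr = n·P = 2.6 × 182 = 473.2 kN
L_e = K·L = 2 × 2.20 = 4.400 m
Required I = P_cr·L_e²/(π²E) = 4.732×10^5 × 4.400² / (π² × 1.12×10^11) = 8.288×10^-6 m⁴
I_req = 8.288×10^6 mm⁴
Solid square: I = a⁴/12  ⇒  a = (12I)^(1/4) = (12×8.288×10^6)^(1/4) = 99.9 mm

a ≈ 99.9 mm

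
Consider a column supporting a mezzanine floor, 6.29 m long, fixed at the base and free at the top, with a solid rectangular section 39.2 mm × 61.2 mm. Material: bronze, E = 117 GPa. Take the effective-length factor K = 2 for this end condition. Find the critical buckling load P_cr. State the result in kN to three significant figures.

Buckling occurs about the weak axis: I_min = h·b³/12 with b = 39.2 mm (the shorter side).
I_min = 61.2×39.2³/12 = 3.072×10^5 mm⁴
I = 3.072×10^5 mm⁴ = 3.072×10^-7 m⁴
Effective length L_e = K·L = 2 × 6.29 = 12.58 m
P_cr = π²EI / L_e² = π² × 117×10⁹ × 3.072×10^-7 / 12.58² = 2.242×10^3 N

P_cr ≈ 2.24 kN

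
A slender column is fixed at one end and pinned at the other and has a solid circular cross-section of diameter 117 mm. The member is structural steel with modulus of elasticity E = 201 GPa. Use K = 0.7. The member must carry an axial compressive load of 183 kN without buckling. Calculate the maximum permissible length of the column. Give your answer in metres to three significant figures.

I = πd⁴/64 = π×117⁴/64 = 9.198×10^6 mm⁴
I = 9.198×10^-6 m⁴
At the buckling limit P_cr = P = 1.830×10^5 N
From P_cr = π²EI/(K·L)²:  L = (1/K)·√(π²EI/P_cr) = (1/0.7)·√(π²×2.01×10^11×9.198×10^-6/1.830×10^5)
L = 14.3 m

L_max ≈ 14.3 m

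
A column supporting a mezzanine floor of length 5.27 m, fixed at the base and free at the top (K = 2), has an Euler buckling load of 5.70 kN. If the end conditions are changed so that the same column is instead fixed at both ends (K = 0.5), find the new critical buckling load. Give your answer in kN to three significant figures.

P_cr ∝ 1/K², so P_cr,new = P_cr,old × (K_old/K_new)² = 5.70 × (2/0.5)²
= 5.70 × 16.00 = 91.2 kN

P_cr ≈ 91.2 kN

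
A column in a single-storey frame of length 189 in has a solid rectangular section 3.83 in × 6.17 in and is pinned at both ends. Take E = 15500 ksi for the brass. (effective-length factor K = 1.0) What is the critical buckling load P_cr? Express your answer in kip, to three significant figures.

Buckling occurs about the weak axis: I_min = h·b³/12 with b = 3.83 in (the shorter side).
I_min = 6.17×3.83³/12 = 28.89 in⁴
Effective length L_e = K·L = 1 × 189 = 189.0 in
P_cr = π²EI / L_e² = π² × 15500×10³ × 28.89 / 189.0² = 1.237×10^5 lb

P_cr ≈ 124 kip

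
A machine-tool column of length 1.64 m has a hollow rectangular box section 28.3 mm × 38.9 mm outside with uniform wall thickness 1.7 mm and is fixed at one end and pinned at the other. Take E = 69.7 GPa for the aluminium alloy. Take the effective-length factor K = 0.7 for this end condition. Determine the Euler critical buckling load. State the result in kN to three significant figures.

P_cr ≈ 14.5 kN

Inner dimensions: h_i = 38.9 − 2×1.7 = 35.50 mm, b_i = 28.3 − 2×1.7 = 24.90 mm
Weak-axis I_min = (h_o·b_o³ − h_i·b_i³)/12 with b_o = 28.3, b_i = 24.90 mm (shorter outer/inner sides).
I_min = (38.9×28.3³ − 35.50×24.90³)/12 = 2.780×10^4 mm⁴
I = 2.780×10^4 mm⁴ = 2.780×10^-8 m⁴
Effective length L_e = K·L = 0.7 × 1.64 = 1.148 m
P_cr = π²EI / L_e² = π² × 69.7×10⁹ × 2.780×10^-8 / 1.148² = 1.451×10^4 N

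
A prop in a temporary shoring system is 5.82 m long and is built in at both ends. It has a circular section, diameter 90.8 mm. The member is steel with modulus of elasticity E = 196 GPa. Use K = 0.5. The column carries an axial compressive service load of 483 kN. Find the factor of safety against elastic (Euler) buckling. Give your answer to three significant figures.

I = πd⁴/64 = π×90.8⁴/64 = 3.337×10^6 mm⁴
I = 3.337×10^6 mm⁴ = 3.337×10^-6 m⁴
Effective length L_e = K·L = 0.5 × 5.82 = 2.910 m
P_cr = π²EI / L_e² = π² × 196×10⁹ × 3.337×10^-6 / 2.910² = 7.622×10^5 N
Factor of safety n = P_cr / P = 762.22 / 483 = 1.58

n ≈ 1.58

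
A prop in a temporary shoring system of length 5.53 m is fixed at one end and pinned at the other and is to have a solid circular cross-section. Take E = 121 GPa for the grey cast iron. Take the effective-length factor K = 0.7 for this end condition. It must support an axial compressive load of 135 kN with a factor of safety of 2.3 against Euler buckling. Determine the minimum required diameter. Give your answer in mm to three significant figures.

d ≈ 94.4 mm

Required P_cr = n·P = 2.3 × 135 = 310.5 kN
L_e = K·L = 0.7 × 5.53 = 3.871 m
Required I = P_cr·L_e²/(π²E) = 3.105×10^5 × 3.871² / (π² × 1.21×10^11) = 3.896×10^-6 m⁴
I_req = 3.896×10^6 mm⁴
Solid circle: I = πd⁴/64  ⇒  d = (64I/π)^(1/4) = (64×3.896×10^6/π)^(1/4) = 94.4 mm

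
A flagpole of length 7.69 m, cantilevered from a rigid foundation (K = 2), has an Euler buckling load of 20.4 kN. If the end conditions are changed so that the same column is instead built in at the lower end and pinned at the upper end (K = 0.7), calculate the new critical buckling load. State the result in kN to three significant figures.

P_cr ∝ 1/K², so P_cr,new = P_cr,old × (K_old/K_new)² = 20.4 × (2/0.7)²
= 20.4 × 8.163 = 167 kN

P_cr ≈ 167 kN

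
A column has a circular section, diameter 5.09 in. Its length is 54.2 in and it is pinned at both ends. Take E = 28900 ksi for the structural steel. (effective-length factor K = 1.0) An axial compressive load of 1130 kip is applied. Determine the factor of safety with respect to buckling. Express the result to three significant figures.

I = πd⁴/64 = π×5.09⁴/64 = 32.95 in⁴
Effective length L_e = K·L = 1 × 54.2 = 54.20 in
P_cr = π²EI / L_e² = π² × 28900×10³ × 32.95 / 54.20² = 3.199×10^6 lb
Factor of safety n = P_cr / P = 3199.2 / 1130 = 2.83

n ≈ 2.83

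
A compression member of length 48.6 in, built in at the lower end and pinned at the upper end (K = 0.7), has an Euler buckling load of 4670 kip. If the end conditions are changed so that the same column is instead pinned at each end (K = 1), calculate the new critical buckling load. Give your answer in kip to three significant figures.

P_cr ≈ 2290 kip

P_cr ∝ 1/K², so P_cr,new = P_cr,old × (K_old/K_new)² = 4670 × (0.7/1)²
= 4670 × 0.4900 = 2290 kip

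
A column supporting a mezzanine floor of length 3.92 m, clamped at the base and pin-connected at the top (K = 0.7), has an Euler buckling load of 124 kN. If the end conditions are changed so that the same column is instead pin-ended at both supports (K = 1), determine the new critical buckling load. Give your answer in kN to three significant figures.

P_cr ≈ 60.8 kN

P_cr ∝ 1/K², so P_cr,new = P_cr,old × (K_old/K_new)² = 124 × (0.7/1)²
= 124 × 0.4900 = 60.8 kN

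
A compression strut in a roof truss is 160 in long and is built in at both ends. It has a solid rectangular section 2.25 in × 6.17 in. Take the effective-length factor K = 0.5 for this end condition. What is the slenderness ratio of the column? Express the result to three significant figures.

λ ≈ 123

Buckling occurs about the weak axis: I_min = h·b³/12 with b = 2.25 in (the shorter side).
I_min = 6.17×2.25³/12 = 5.857 in⁴
A = 13.88 in²;  r_min = √(I/A) = √(5.857/13.88) = 0.6495 in
L_e = K·L = 0.5 × 160 = 80.00 in
λ = L_e / r_min = 80.000 / 0.6495 = 123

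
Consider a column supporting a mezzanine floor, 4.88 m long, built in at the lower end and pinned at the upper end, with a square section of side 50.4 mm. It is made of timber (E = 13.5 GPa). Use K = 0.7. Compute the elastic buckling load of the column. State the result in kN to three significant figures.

I = a⁴/12 = 50.4⁴/12 = 5.377×10^5 mm⁴
I = 5.377×10^5 mm⁴ = 5.377×10^-7 m⁴
Effective length L_e = K·L = 0.7 × 4.88 = 3.416 m
P_cr = π²EI / L_e² = π² × 13.5×10⁹ × 5.377×10^-7 / 3.416² = 6.140×10^3 N

P_cr ≈ 6.14 kN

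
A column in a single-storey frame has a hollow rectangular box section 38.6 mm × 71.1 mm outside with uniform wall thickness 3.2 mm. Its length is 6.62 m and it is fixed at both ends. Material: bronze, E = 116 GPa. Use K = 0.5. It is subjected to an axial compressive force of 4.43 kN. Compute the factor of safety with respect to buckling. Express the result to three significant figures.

n ≈ 3.79

Inner dimensions: h_i = 71.1 − 2×3.2 = 64.70 mm, b_i = 38.6 − 2×3.2 = 32.20 mm
Weak-axis I_min = (h_o·b_o³ − h_i·b_i³)/12 with b_o = 38.6, b_i = 32.20 mm (shorter outer/inner sides).
I_min = (71.1×38.6³ − 64.70×32.20³)/12 = 1.608×10^5 mm⁴
I = 1.608×10^5 mm⁴ = 1.608×10^-7 m⁴
Effective length L_e = K·L = 0.5 × 6.62 = 3.310 m
P_cr = π²EI / L_e² = π² × 116×10⁹ × 1.608×10^-7 / 3.310² = 1.680×10^4 N
Factor of safety n = P_cr / P = 16.798 / 4.43 = 3.79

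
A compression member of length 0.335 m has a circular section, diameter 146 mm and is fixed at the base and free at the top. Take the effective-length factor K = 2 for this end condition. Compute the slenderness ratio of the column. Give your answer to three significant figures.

λ ≈ 18.4

For a solid circle r = d/4 = 146/4 = 36.50 mm
L_e = K·L = 2 × 0.335 m = 0.6700 m = 670.00 mm
λ = L_e / r_min = 670.00 / 36.50 = 18.4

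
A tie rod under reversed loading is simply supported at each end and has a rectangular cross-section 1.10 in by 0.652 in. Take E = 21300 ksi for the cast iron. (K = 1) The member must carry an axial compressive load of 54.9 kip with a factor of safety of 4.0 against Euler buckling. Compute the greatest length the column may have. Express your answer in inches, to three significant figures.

Buckling occurs about the weak axis: I_min = h·b³/12 with b = 0.652 in (the shorter side).
I_min = 1.10×0.652³/12 = 2.541×10^-2 in⁴
Required critical load P_cr = n·P = 4.0 × 54.9 = 219.6 kip = 2.196×10^5 lb
From P_cr = π²EI/(K·L)²:  L = (1/K)·√(π²EI/P_cr) = (1/1)·√(π²×2.13×10^7×2.541×10^-2/2.196×10^5)
L = 4.93 in

L_max ≈ 4.93 in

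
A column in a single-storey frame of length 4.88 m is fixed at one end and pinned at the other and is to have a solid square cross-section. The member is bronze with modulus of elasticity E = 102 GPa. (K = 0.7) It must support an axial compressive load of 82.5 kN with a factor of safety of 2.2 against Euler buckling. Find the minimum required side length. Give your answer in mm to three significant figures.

a ≈ 70.9 mm

Required P_cr = n·P = 2.2 × 82.5 = 181.5 kN
L_e = K·L = 0.7 × 4.88 = 3.416 m
Required I = P_cr·L_e²/(π²E) = 1.815×10^5 × 3.416² / (π² × 1.02×10^11) = 2.104×10^-6 m⁴
I_req = 2.104×10^6 mm⁴
Solid square: I = a⁴/12  ⇒  a = (12I)^(1/4) = (12×2.104×10^6)^(1/4) = 70.9 mm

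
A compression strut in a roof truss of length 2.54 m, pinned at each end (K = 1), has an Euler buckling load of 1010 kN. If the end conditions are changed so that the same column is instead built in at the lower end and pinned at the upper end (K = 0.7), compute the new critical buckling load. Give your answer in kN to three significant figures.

P_cr ≈ 2060 kN

P_cr ∝ 1/K², so P_cr,new = P_cr,old × (K_old/K_new)² = 1010 × (1/0.7)²
= 1010 × 2.041 = 2060 kN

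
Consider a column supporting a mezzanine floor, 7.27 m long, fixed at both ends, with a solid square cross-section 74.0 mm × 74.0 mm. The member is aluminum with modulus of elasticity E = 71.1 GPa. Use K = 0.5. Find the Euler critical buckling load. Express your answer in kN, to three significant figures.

P_cr ≈ 133 kN

I = a⁴/12 = 74.0⁴/12 = 2.499×10^6 mm⁴
I = 2.499×10^6 mm⁴ = 2.499×10^-6 m⁴
Effective length L_e = K·L = 0.5 × 7.27 = 3.635 m
P_cr = π²EI / L_e² = π² × 71.1×10⁹ × 2.499×10^-6 / 3.635² = 1.327×10^5 N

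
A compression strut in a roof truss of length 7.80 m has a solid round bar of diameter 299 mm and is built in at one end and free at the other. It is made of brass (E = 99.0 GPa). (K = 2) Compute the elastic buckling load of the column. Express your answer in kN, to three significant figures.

P_cr ≈ 1580 kN

I = πd⁴/64 = π×299⁴/64 = 3.923×10^8 mm⁴
I = 3.923×10^8 mm⁴ = 3.923×10^-4 m⁴
Effective length L_e = K·L = 2 × 7.80 = 15.60 m
P_cr = π²EI / L_e² = π² × 99.0×10⁹ × 3.923×10^-4 / 15.60² = 1.575×10^6 N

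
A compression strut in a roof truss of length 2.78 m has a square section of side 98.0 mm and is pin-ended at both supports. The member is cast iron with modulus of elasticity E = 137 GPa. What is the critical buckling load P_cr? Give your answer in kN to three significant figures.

P_cr ≈ 1340 kN

I = a⁴/12 = 98.0⁴/12 = 7.686×10^6 mm⁴
I = 7.686×10^6 mm⁴ = 7.686×10^-6 m⁴
Effective length L_e = K·L = 1 × 2.78 = 2.780 m
P_cr = π²EI / L_e² = π² × 137×10⁹ × 7.686×10^-6 / 2.780² = 1.345×10^6 N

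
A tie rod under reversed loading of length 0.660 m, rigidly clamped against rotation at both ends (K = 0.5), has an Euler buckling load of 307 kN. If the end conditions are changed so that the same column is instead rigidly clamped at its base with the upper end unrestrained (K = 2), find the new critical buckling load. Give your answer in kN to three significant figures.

P_cr ∝ 1/K², so P_cr,new = P_cr,old × (K_old/K_new)² = 307 × (0.5/2)²
= 307 × 0.06250 = 19.2 kN

P_cr ≈ 19.2 kN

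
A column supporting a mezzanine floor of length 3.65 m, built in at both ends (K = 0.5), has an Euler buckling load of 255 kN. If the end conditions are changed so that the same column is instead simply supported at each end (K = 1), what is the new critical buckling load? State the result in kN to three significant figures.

P_cr ≈ 63.8 kN

P_cr ∝ 1/K², so P_cr,new = P_cr,old × (K_old/K_new)² = 255 × (0.5/1)²
= 255 × 0.2500 = 63.8 kN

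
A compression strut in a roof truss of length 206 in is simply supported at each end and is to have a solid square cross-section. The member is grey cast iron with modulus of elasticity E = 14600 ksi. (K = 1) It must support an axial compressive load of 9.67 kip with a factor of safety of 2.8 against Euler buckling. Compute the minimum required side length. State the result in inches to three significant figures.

a ≈ 3.13 in

Required P_cr = n·P = 2.8 × 9.67 = 27.08 kip
L_e = K·L = 1 × 206 = 206.0 in
Required I = P_cr·L_e²/(π²E) = 2.708×10^4 × 206.0² / (π² × 1.46×10^7) = 7.974 in⁴
Solid square: I = a⁴/12  ⇒  a = (12I)^(1/4) = (12×7.974)^(1/4) = 3.13 in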